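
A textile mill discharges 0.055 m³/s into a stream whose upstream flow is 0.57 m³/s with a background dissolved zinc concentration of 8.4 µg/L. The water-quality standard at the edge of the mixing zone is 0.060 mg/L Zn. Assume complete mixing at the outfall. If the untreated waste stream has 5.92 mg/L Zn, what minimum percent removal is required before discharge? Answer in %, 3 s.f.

90.0 %

8.4 µg/L = 0.0084 mg/L.
Mass balance: 0.06·0.625 = 0.055·Cₑ + 0.57·0.0084.
Cₑ = (0.0375 − 0.004788) / 0.055 = 0.5948 mg/L.
Required removal = 1 − 0.5948/5.92 = 89.95 %.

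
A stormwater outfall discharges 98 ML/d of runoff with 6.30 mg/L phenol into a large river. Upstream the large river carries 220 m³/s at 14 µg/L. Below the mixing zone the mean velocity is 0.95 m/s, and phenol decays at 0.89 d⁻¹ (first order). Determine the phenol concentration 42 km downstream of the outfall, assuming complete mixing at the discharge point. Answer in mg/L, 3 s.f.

0.0293 mg/L

98 ML/d = 1.134 m³/s.
14 µg/L = 0.014 mg/L.
After complete mixing, C₀ = (1.134·6.3 + 220·0.014) / 221.1 = 0.04624 mg/L.
Travel time t = 4.2e+04 m / 0.95 m/s = 4.421e+04 s = 0.5117 d.
C = 0.04624·exp(−0.89·0.5117) = 0.04624·0.6342 = 0.02933 mg/L.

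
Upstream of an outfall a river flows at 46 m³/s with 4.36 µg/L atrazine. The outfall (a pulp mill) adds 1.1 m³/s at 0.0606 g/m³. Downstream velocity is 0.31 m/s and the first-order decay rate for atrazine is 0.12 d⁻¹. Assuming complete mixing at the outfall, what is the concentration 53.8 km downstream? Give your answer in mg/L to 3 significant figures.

0.00446 mg/L

4.36 µg/L = 0.00436 mg/L.
After complete mixing, C₀ = (1.1·0.0606 + 46·0.00436) / 47.1 = 0.005673 mg/L.
Travel time t = 5.38e+04 m / 0.31 m/s = 1.735e+05 s = 2.009 d.
C = 0.005673·exp(−0.12·2.009) = 0.005673·0.7858 = 0.004458 mg/L.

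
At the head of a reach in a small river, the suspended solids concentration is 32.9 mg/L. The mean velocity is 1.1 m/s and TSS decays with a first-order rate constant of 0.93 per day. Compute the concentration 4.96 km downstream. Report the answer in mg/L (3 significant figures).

31.3 mg/L

Travel time t = 4.96 km / 1.1 m/s = 4960/1.1 = 4509 s = 0.05219 d.
First-order decay: C = 32.9·exp(−0.93·0.05219) = 32.9·0.9526 = 31.34 mg/L.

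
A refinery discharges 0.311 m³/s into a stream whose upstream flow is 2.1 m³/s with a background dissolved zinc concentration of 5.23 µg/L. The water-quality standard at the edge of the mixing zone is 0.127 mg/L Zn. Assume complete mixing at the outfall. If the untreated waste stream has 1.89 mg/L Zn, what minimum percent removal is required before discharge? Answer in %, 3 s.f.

49.8 %

5.23 µg/L = 0.00523 mg/L.
Mass balance: 0.127·2.411 = 0.311·Cₑ + 2.1·0.00523.
Cₑ = (0.3062 − 0.01098) / 0.311 = 0.9492 mg/L.
Required removal = 1 − 0.9492/1.89 = 49.78 %.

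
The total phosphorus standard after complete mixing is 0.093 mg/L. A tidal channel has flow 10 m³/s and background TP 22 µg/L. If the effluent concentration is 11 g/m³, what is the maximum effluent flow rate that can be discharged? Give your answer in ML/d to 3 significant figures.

5.62 ML/d

22 µg/L = 0.022 mg/L.
Mass balance at complete mixing: C_std·(Q_w + Q_r) = Q_w·C_e + Q_r·C_b.
Rearranging, Q_w = Q_r·(C_std − C_b)/(C_e − C_std) = 10·(0.093 − 0.022) / (11 − 0.093) = 0.0651 m³/s.
= 5.624 ML/d.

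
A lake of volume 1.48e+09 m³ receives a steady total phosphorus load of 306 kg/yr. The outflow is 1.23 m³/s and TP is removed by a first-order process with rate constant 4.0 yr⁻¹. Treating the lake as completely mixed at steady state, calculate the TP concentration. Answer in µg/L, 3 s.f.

Outflow Q = 1.23 m³/s × 3.156e+07 s/yr = 3.882e+07 m³/yr.
Steady-state CSTR mass balance: W = Q·C + k·V·C, so C = W/(Q + kV).
Q + kV = 3.882e+07 + 4.0·1.48e+09 = 5.959e+09 m³/yr.
C = 306/5.959e+09 = 5.135e-08 kg/m³ = 5.135e-05 mg/L = 0.05135 µg/L.

0.0514 µg/L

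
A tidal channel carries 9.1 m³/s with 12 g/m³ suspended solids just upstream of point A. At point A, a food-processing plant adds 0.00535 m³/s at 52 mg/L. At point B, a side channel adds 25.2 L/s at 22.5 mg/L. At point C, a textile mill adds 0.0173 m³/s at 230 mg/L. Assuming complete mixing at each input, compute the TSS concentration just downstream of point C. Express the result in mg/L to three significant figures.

After input A: C = (9.1·12 + 0.00535·52) / 9.105 = 12.02 mg/L.
25.2 L/s = 0.0252 m³/s.
After input B: C = (9.105·12.02 + 0.0252·22.5) / 9.131 = 12.05 mg/L.
After input C: C = (9.131·12.05 + 0.0173·230) / 9.148 = 12.46 mg/L.

12.5 mg/L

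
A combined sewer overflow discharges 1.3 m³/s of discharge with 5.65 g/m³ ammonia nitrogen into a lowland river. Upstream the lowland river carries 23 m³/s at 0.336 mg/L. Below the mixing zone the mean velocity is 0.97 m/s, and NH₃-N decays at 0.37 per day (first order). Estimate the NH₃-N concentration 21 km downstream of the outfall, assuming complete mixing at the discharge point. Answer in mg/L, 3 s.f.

After complete mixing, C₀ = (1.3·5.65 + 23·0.336) / 24.3 = 0.6203 mg/L.
Travel time t = 2.1e+04 m / 0.97 m/s = 2.165e+04 s = 0.2506 d.
C = 0.6203·exp(−0.37·0.2506) = 0.6203·0.9115 = 0.5654 mg/L.

0.565 mg/L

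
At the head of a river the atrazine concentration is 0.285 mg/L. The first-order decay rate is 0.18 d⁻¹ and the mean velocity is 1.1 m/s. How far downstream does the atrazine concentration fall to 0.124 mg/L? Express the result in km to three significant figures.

From C = C₀·e^(−kt), t = ln(C₀/C)/k = ln(0.285/0.124)/0.18 = 0.8322/0.18 = 4.623 d.
Distance = v·t = 1.1 m/s × 3.995e+05 s = 4.394e+05 m = 439.4 km.

439 km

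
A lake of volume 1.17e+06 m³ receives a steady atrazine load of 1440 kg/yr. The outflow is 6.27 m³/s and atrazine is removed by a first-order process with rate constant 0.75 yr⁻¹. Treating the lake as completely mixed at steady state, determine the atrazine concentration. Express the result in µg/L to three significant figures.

Outflow Q = 6.27 m³/s × 3.156e+07 s/yr = 1.979e+08 m³/yr.
Steady-state CSTR mass balance: W = Q·C + k·V·C, so C = W/(Q + kV).
Q + kV = 1.979e+08 + 0.75·1.17e+06 = 1.987e+08 m³/yr.
C = 1440/1.987e+08 = 7.246e-06 kg/m³ = 0.007246 mg/L = 7.246 µg/L.

7.25 µg/L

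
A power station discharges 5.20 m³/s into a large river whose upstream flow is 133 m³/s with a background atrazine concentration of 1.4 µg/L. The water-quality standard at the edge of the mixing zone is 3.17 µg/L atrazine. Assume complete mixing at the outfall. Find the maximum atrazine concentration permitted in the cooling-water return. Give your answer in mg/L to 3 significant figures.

0.0484 mg/L

1.4 µg/L = 0.0014 mg/L.
3.17 µg/L = 0.00317 mg/L.
Mass balance: 0.00317·138.2 = 5.2·Cₑ + 133·0.0014.
Cₑ = (0.4381 − 0.1862) / 5.2 = 0.04844 mg/L.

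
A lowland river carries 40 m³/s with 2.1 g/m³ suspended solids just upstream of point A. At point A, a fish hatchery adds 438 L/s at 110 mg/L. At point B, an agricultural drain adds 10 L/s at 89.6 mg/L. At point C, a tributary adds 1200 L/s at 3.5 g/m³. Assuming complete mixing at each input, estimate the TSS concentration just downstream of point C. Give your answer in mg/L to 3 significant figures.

438 L/s = 0.438 m³/s.
After input A: C = (40·2.1 + 0.438·110) / 40.44 = 3.269 mg/L.
10 L/s = 0.01 m³/s.
After input B: C = (40.44·3.269 + 0.01·89.6) / 40.45 = 3.29 mg/L.
1200 L/s = 1.2 m³/s.
After input C: C = (40.45·3.29 + 1.2·3.5) / 41.65 = 3.296 mg/L.

3.30 mg/L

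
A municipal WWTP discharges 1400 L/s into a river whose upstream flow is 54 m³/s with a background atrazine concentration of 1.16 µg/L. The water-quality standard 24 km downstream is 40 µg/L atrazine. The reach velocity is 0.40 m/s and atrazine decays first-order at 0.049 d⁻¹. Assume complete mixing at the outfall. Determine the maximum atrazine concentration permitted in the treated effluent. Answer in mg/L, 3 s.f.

1400 L/s = 1.4 m³/s.
1.16 µg/L = 0.00116 mg/L.
40 µg/L = 0.04 mg/L.
Travel time to the compliance point: t = 2.4e+04/0.40 = 6e+04 s = 0.6944 d; decay factor exp(−0.049·0.6944) = 0.9665.
So the concentration just after mixing may be at most 0.04/0.9665 = 0.04138 mg/L.
Mass balance: 0.04138·55.4 = 1.4·Cₑ + 54·0.00116.
Cₑ = (2.293 − 0.06264) / 1.4 = 1.593 mg/L.

1.59 mg/L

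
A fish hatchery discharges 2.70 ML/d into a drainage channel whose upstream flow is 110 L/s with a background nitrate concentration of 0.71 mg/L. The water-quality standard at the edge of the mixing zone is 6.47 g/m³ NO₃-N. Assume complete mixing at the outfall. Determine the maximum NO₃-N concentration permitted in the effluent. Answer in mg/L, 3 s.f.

2.70 ML/d = 0.03125 m³/s.
110 L/s = 0.11 m³/s.
Mass balance: 6.47·0.1412 = 0.03125·Cₑ + 0.11·0.71.
Cₑ = (0.9139 − 0.0781) / 0.03125 = 26.75 mg/L.

26.7 mg/L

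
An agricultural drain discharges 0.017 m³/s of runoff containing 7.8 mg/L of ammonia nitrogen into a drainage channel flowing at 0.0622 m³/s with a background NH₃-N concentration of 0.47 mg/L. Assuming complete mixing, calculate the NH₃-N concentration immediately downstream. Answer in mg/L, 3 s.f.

Conservation of mass across the mixing zone: C = (0.017·7.8 + 0.0622·0.47) / (0.017 + 0.0622) = 0.1618/0.0792 = 2.043 mg/L.

2.04 mg/L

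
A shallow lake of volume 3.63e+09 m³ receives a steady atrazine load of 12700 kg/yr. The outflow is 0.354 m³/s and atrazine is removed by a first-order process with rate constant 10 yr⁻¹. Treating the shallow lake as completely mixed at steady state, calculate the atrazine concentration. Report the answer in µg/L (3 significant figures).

Outflow Q = 0.354 m³/s × 3.156e+07 s/yr = 1.117e+07 m³/yr.
Steady-state CSTR mass balance: W = Q·C + k·V·C, so C = W/(Q + kV).
Q + kV = 1.117e+07 + 10·3.63e+09 = 3.631e+10 m³/yr.
C = 12700/3.631e+10 = 3.498e-07 kg/m³ = 0.0003498 mg/L = 0.3498 µg/L.

0.350 µg/L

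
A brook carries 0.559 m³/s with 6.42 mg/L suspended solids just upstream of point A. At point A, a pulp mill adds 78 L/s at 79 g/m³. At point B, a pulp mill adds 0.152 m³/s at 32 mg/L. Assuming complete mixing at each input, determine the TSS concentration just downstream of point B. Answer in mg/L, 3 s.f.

18.5 mg/L

78 L/s = 0.078 m³/s.
After input A: C = (0.559·6.42 + 0.078·79) / 0.637 = 15.31 mg/L.
After input B: C = (0.637·15.31 + 0.152·32) / 0.789 = 18.52 mg/L.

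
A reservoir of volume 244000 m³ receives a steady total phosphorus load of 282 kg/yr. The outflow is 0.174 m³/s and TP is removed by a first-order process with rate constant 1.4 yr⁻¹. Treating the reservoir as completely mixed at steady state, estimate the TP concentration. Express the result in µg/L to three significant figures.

48.3 µg/L

Outflow Q = 0.174 m³/s × 3.156e+07 s/yr = 5.491e+06 m³/yr.
Steady-state CSTR mass balance: W = Q·C + k·V·C, so C = W/(Q + kV).
Q + kV = 5.491e+06 + 1.4·244000 = 5.833e+06 m³/yr.
C = 282/5.833e+06 = 4.835e-05 kg/m³ = 0.04835 mg/L = 48.35 µg/L.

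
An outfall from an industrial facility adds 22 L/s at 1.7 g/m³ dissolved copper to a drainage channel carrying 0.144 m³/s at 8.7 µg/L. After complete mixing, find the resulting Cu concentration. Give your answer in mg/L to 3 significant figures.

22 L/s = 0.022 m³/s.
8.7 µg/L = 0.0087 mg/L.
Flow-weighted mixing gives C = (0.022·1.7 + 0.144·0.0087) / (0.022 + 0.144) = 0.03865/0.166 = 0.2328 mg/L.

0.233 mg/L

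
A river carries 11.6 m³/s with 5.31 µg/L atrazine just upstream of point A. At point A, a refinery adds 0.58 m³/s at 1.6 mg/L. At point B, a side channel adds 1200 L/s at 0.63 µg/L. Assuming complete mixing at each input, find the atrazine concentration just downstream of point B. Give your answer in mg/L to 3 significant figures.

5.31 µg/L = 0.00531 mg/L.
After input A: C = (11.6·0.00531 + 0.58·1.6) / 12.18 = 0.08125 mg/L.
1200 L/s = 1.2 m³/s.
0.63 µg/L = 0.00063 mg/L.
After input B: C = (12.18·0.08125 + 1.2·0.00063) / 13.38 = 0.07402 mg/L.

0.0740 mg/L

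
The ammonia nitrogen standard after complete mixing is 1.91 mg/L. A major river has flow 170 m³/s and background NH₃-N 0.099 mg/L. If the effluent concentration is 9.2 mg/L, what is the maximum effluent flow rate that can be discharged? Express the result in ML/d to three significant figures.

Mass balance at complete mixing: C_std·(Q_w + Q_r) = Q_w·C_e + Q_r·C_b.
Rearranging, Q_w = Q_r·(C_std − C_b)/(C_e − C_std) = 170·(1.91 − 0.099) / (9.2 − 1.91) = 42.23 m³/s.
= 3649 ML/d.

3650 ML/d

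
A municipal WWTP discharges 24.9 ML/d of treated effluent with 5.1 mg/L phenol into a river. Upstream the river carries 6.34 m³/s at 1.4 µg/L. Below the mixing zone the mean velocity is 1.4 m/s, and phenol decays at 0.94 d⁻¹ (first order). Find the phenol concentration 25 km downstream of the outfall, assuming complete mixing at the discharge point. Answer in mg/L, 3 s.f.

24.9 ML/d = 0.2882 m³/s.
1.4 µg/L = 0.0014 mg/L.
After complete mixing, C₀ = (0.2882·5.1 + 6.34·0.0014) / 6.628 = 0.2231 mg/L.
Travel time t = 2.5e+04 m / 1.4 m/s = 1.786e+04 s = 0.2067 d.
C = 0.2231·exp(−0.94·0.2067) = 0.2231·0.8234 = 0.1837 mg/L.

0.184 mg/L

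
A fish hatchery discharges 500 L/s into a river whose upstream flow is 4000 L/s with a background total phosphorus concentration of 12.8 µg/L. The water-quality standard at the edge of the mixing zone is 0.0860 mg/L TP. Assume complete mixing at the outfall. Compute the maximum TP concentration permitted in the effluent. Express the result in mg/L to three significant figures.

0.672 mg/L

500 L/s = 0.5 m³/s.
4000 L/s = 4 m³/s.
12.8 µg/L = 0.0128 mg/L.
Mass balance: 0.086·4.5 = 0.5·Cₑ + 4·0.0128.
Cₑ = (0.387 − 0.0512) / 0.5 = 0.6716 mg/L.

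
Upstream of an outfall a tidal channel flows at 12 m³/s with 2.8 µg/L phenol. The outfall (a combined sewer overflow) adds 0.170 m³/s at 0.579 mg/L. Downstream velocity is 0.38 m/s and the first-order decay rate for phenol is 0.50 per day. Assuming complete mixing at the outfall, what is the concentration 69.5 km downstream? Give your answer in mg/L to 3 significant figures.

0.00376 mg/L

2.8 µg/L = 0.0028 mg/L.
After complete mixing, C₀ = (0.17·0.579 + 12·0.0028) / 12.17 = 0.01085 mg/L.
Travel time t = 6.95e+04 m / 0.38 m/s = 1.829e+05 s = 2.117 d.
C = 0.01085·exp(−0.50·2.117) = 0.01085·0.347 = 0.003765 mg/L.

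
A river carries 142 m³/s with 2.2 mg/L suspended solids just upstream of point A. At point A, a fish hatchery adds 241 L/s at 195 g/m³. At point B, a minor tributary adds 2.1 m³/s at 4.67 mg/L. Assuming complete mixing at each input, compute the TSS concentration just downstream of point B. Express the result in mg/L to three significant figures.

241 L/s = 0.241 m³/s.
After input A: C = (142·2.2 + 0.241·195) / 142.2 = 2.527 mg/L.
After input B: C = (142.2·2.527 + 2.1·4.67) / 144.3 = 2.558 mg/L.

2.56 mg/L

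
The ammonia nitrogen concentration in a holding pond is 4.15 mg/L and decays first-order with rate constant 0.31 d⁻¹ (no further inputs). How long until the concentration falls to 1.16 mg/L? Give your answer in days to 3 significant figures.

4.11 d

t = ln(C₀/C)/k = ln(4.15/1.16)/0.31 = 1.275/0.31 = 4.112 d.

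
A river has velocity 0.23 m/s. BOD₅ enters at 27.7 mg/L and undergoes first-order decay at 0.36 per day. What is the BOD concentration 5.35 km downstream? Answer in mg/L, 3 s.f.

25.1 mg/L

Travel time t = 5.35 km / 0.23 m/s = 5350/0.23 = 2.326e+04 s = 0.2692 d.
First-order decay: C = 27.7·exp(−0.36·0.2692) = 27.7·0.9076 = 25.14 mg/L.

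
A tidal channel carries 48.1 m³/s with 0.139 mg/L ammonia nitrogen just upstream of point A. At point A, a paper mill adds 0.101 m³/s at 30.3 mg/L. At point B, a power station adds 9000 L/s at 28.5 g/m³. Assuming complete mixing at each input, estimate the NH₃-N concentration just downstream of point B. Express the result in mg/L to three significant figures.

4.65 mg/L

After input A: C = (48.1·0.139 + 0.101·30.3) / 48.2 = 0.2022 mg/L.
9000 L/s = 9 m³/s.
After input B: C = (48.2·0.2022 + 9·28.5) / 57.2 = 4.655 mg/L.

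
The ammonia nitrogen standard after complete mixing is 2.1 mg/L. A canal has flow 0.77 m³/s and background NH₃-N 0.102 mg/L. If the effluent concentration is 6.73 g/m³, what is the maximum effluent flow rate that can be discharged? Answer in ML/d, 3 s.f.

28.7 ML/d

Mass balance at complete mixing: C_std·(Q_w + Q_r) = Q_w·C_e + Q_r·C_b.
Rearranging, Q_w = Q_r·(C_std − C_b)/(C_e − C_std) = 0.77·(2.1 − 0.102) / (6.73 − 2.1) = 0.3323 m³/s.
= 28.71 ML/d.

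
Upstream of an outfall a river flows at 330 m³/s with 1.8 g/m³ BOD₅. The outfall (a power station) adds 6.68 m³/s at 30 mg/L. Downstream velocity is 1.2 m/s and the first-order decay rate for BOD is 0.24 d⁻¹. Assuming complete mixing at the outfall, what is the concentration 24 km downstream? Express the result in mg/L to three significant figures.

2.23 mg/L

After complete mixing, C₀ = (6.68·30 + 330·1.8) / 336.7 = 2.36 mg/L.
Travel time t = 2.4e+04 m / 1.2 m/s = 2e+04 s = 0.2315 d.
C = 2.36·exp(−0.24·0.2315) = 2.36·0.946 = 2.232 mg/L.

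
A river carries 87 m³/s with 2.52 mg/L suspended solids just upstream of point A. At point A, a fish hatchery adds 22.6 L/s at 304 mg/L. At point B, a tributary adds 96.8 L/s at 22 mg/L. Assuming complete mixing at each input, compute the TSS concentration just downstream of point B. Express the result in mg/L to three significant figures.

22.6 L/s = 0.0226 m³/s.
After input A: C = (87·2.52 + 0.0226·304) / 87.02 = 2.598 mg/L.
96.8 L/s = 0.0968 m³/s.
After input B: C = (87.02·2.598 + 0.0968·22) / 87.12 = 2.62 mg/L.

2.62 mg/L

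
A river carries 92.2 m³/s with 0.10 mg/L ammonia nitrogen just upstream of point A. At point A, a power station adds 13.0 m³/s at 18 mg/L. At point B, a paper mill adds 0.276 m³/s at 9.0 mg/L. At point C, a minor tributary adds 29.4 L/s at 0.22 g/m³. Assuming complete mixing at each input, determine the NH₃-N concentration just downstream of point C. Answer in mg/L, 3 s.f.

2.33 mg/L

After input A: C = (92.2·0.1 + 13·18) / 105.2 = 2.312 mg/L.
After input B: C = (105.2·2.312 + 0.276·9) / 105.5 = 2.329 mg/L.
29.4 L/s = 0.0294 m³/s.
After input C: C = (105.5·2.329 + 0.0294·0.22) / 105.5 = 2.329 mg/L.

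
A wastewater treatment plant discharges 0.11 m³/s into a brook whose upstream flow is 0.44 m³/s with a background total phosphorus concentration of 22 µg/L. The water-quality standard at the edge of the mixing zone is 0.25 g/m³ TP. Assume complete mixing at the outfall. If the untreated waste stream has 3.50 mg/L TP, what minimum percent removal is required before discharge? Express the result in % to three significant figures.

66.8 %

22 µg/L = 0.022 mg/L.
Mass balance: 0.25·0.55 = 0.11·Cₑ + 0.44·0.022.
Cₑ = (0.1375 − 0.00968) / 0.11 = 1.162 mg/L.
Required removal = 1 − 1.162/3.50 = 66.8 %.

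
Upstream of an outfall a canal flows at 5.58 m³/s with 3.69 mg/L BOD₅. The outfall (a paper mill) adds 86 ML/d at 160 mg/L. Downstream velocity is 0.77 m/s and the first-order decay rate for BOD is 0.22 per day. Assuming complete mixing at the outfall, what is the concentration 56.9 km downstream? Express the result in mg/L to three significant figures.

86 ML/d = 0.9954 m³/s.
After complete mixing, C₀ = (0.9954·160 + 5.58·3.69) / 6.575 = 27.35 mg/L.
Travel time t = 5.69e+04 m / 0.77 m/s = 7.39e+04 s = 0.8553 d.
C = 27.35·exp(−0.22·0.8553) = 27.35·0.8285 = 22.66 mg/L.

22.7 mg/L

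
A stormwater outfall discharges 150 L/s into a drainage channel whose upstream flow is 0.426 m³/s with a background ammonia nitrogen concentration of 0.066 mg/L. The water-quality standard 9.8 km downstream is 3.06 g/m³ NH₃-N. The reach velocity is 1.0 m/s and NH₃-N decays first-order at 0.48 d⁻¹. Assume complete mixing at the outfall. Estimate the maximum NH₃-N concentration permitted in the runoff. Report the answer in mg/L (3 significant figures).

12.2 mg/L

150 L/s = 0.15 m³/s.
Travel time to the compliance point: t = 9800/1.0 = 9800 s = 0.1134 d; decay factor exp(−0.48·0.1134) = 0.947.
So the concentration just after mixing may be at most 3.06/0.947 = 3.231 mg/L.
Mass balance: 3.231·0.576 = 0.15·Cₑ + 0.426·0.066.
Cₑ = (1.861 − 0.02812) / 0.15 = 12.22 mg/L.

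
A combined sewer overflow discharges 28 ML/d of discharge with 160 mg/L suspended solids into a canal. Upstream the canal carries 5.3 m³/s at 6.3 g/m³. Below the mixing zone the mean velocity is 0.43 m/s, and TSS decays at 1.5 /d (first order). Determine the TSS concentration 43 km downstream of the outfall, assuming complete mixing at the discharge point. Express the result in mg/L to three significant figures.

28 ML/d = 0.3241 m³/s.
After complete mixing, C₀ = (0.3241·160 + 5.3·6.3) / 5.624 = 15.16 mg/L.
Travel time t = 4.3e+04 m / 0.43 m/s = 1e+05 s = 1.157 d.
C = 15.16·exp(−1.5·1.157) = 15.16·0.1762 = 2.671 mg/L.

2.67 mg/L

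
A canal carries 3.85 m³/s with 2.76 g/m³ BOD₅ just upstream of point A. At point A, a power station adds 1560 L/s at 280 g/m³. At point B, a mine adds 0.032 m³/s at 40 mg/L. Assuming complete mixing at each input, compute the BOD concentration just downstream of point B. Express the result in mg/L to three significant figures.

1560 L/s = 1.56 m³/s.
After input A: C = (3.85·2.76 + 1.56·280) / 5.41 = 82.7 mg/L.
After input B: C = (5.41·82.7 + 0.032·40) / 5.442 = 82.45 mg/L.

82.5 mg/L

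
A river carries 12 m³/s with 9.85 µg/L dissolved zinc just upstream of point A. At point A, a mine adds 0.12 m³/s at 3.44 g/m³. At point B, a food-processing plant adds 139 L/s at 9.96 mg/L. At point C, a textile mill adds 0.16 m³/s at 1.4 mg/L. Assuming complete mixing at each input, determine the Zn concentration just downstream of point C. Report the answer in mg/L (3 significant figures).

0.172 mg/L

9.85 µg/L = 0.00985 mg/L.
After input A: C = (12·0.00985 + 0.12·3.44) / 12.12 = 0.04381 mg/L.
139 L/s = 0.139 m³/s.
After input B: C = (12.12·0.04381 + 0.139·9.96) / 12.26 = 0.1562 mg/L.
After input C: C = (12.26·0.1562 + 0.16·1.4) / 12.42 = 0.1723 mg/L.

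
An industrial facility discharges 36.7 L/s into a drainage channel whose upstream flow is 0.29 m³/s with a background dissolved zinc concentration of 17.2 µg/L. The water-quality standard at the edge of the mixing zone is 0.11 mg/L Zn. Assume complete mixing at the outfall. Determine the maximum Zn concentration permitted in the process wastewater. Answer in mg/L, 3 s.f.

0.843 mg/L

36.7 L/s = 0.0367 m³/s.
17.2 µg/L = 0.0172 mg/L.
Mass balance: 0.11·0.3267 = 0.0367·Cₑ + 0.29·0.0172.
Cₑ = (0.03594 − 0.004988) / 0.0367 = 0.8433 mg/L.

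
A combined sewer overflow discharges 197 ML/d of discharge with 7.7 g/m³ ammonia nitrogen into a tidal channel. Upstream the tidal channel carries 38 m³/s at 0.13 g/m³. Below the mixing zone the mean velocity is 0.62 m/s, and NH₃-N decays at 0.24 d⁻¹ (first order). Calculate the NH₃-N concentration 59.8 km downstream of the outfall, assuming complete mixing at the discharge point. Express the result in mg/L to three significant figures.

0.427 mg/L

197 ML/d = 2.28 m³/s.
After complete mixing, C₀ = (2.28·7.7 + 38·0.13) / 40.28 = 0.5585 mg/L.
Travel time t = 5.98e+04 m / 0.62 m/s = 9.645e+04 s = 1.116 d.
C = 0.5585·exp(−0.24·1.116) = 0.5585·0.765 = 0.4272 mg/L.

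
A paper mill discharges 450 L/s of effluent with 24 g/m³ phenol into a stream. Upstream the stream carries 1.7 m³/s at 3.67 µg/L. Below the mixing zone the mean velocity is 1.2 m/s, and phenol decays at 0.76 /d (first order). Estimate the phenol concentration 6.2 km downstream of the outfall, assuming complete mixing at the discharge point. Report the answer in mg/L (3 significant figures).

4.80 mg/L

450 L/s = 0.45 m³/s.
3.67 µg/L = 0.00367 mg/L.
After complete mixing, C₀ = (0.45·24 + 1.7·0.00367) / 2.15 = 5.026 mg/L.
Travel time t = 6200 m / 1.2 m/s = 5167 s = 0.0598 d.
C = 5.026·exp(−0.76·0.0598) = 5.026·0.9556 = 4.803 mg/L.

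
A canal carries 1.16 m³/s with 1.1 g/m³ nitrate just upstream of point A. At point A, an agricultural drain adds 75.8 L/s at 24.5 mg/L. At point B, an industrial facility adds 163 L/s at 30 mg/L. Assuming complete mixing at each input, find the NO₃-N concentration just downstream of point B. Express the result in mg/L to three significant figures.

75.8 L/s = 0.0758 m³/s.
After input A: C = (1.16·1.1 + 0.0758·24.5) / 1.236 = 2.535 mg/L.
163 L/s = 0.163 m³/s.
After input B: C = (1.236·2.535 + 0.163·30) / 1.399 = 5.736 mg/L.

5.74 mg/L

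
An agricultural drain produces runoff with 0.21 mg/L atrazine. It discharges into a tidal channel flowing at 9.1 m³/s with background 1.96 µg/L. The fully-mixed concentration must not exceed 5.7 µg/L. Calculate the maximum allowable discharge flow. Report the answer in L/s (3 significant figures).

167 L/s

1.96 µg/L = 0.00196 mg/L.
5.7 µg/L = 0.0057 mg/L.
Mass balance at complete mixing: C_std·(Q_w + Q_r) = Q_w·C_e + Q_r·C_b.
Rearranging, Q_w = Q_r·(C_std − C_b)/(C_e − C_std) = 9.1·(0.0057 − 0.00196) / (0.21 − 0.0057) = 0.1666 m³/s.
= 166.6 L/s.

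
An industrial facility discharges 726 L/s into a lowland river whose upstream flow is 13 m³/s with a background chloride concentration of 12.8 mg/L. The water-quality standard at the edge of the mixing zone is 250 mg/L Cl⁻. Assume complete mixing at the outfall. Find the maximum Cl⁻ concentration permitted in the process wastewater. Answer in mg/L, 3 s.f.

726 L/s = 0.726 m³/s.
Mass balance: 250·13.73 = 0.726·Cₑ + 13·12.8.
Cₑ = (3432 − 166.4) / 0.726 = 4497 mg/L.

4500 mg/L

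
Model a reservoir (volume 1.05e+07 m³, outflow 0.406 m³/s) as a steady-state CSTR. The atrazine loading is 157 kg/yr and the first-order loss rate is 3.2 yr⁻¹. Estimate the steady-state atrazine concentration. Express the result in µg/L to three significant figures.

3.38 µg/L

Outflow Q = 0.406 m³/s × 3.156e+07 s/yr = 1.281e+07 m³/yr.
Steady-state CSTR mass balance: W = Q·C + k·V·C, so C = W/(Q + kV).
Q + kV = 1.281e+07 + 3.2·1.05e+07 = 4.641e+07 m³/yr.
C = 157/4.641e+07 = 3.383e-06 kg/m³ = 0.003383 mg/L = 3.383 µg/L.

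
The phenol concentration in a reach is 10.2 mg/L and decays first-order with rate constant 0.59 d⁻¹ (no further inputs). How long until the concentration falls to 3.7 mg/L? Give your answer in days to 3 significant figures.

1.72 d

t = ln(C₀/C)/k = ln(10.2/3.7)/0.59 = 1.014/0.59 = 1.719 d.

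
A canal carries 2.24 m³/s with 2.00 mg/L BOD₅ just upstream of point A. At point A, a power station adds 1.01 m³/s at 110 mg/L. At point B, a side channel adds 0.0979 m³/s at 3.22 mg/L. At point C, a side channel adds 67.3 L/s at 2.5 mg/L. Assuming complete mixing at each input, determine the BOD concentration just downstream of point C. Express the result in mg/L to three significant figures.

After input A: C = (2.24·2 + 1.01·110) / 3.25 = 35.56 mg/L.
After input B: C = (3.25·35.56 + 0.0979·3.22) / 3.348 = 34.62 mg/L.
67.3 L/s = 0.0673 m³/s.
After input C: C = (3.348·34.62 + 0.0673·2.5) / 3.415 = 33.98 mg/L.

34.0 mg/L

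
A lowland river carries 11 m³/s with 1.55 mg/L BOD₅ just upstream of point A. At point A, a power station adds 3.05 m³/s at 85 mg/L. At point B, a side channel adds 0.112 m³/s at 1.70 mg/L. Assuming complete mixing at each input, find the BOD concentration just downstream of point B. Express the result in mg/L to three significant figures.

After input A: C = (11·1.55 + 3.05·85) / 14.05 = 19.67 mg/L.
After input B: C = (14.05·19.67 + 0.112·1.7) / 14.16 = 19.52 mg/L.

19.5 mg/L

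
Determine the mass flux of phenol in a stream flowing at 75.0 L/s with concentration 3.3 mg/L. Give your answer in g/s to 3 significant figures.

0.247 g/s

75.0 L/s = 0.075 m³/s.
Mass flux = Q·C = 0.075 m³/s × 3.3 g/m³ = 0.2475 g/s.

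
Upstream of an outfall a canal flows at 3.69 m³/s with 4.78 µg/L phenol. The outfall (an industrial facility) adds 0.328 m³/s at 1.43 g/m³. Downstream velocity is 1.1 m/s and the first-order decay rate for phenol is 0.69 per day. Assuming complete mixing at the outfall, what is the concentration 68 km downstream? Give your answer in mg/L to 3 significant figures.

0.0739 mg/L

4.78 µg/L = 0.00478 mg/L.
After complete mixing, C₀ = (0.328·1.43 + 3.69·0.00478) / 4.018 = 0.1211 mg/L.
Travel time t = 6.8e+04 m / 1.1 m/s = 6.182e+04 s = 0.7155 d.
C = 0.1211·exp(−0.69·0.7155) = 0.1211·0.6104 = 0.07393 mg/L.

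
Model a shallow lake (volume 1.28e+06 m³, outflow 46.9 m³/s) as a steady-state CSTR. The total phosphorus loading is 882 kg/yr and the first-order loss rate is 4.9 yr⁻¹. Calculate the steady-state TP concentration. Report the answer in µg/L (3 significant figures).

0.593 µg/L

Outflow Q = 46.9 m³/s × 3.156e+07 s/yr = 1.48e+09 m³/yr.
Steady-state CSTR mass balance: W = Q·C + k·V·C, so C = W/(Q + kV).
Q + kV = 1.48e+09 + 4.9·1.28e+06 = 1.486e+09 m³/yr.
C = 882/1.486e+09 = 5.934e-07 kg/m³ = 0.0005934 mg/L = 0.5934 µg/L.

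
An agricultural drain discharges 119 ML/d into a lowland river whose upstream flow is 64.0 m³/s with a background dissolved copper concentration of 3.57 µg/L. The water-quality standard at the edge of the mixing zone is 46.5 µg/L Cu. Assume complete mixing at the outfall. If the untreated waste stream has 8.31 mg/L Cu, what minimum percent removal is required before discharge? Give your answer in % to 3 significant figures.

75.4 %

119 ML/d = 1.377 m³/s.
3.57 µg/L = 0.00357 mg/L.
46.5 µg/L = 0.0465 mg/L.
Mass balance: 0.0465·65.38 = 1.377·Cₑ + 64·0.00357.
Cₑ = (3.04 − 0.2285) / 1.377 = 2.041 mg/L.
Required removal = 1 − 2.041/8.31 = 75.44 %.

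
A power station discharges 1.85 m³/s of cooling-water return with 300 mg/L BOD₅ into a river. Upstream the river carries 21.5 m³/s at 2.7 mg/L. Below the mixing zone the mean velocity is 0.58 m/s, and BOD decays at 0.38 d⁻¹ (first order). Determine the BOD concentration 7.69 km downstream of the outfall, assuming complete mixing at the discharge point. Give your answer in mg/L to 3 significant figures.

After complete mixing, C₀ = (1.85·300 + 21.5·2.7) / 23.35 = 26.25 mg/L.
Travel time t = 7690 m / 0.58 m/s = 1.326e+04 s = 0.1535 d.
C = 26.25·exp(−0.38·0.1535) = 26.25·0.9434 = 24.77 mg/L.

24.8 mg/L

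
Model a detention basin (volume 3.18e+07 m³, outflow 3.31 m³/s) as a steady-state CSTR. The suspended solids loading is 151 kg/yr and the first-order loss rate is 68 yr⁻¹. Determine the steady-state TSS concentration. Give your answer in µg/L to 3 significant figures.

Outflow Q = 3.31 m³/s × 3.156e+07 s/yr = 1.045e+08 m³/yr.
Steady-state CSTR mass balance: W = Q·C + k·V·C, so C = W/(Q + kV).
Q + kV = 1.045e+08 + 68·3.18e+07 = 2.267e+09 m³/yr.
C = 151/2.267e+09 = 6.661e-08 kg/m³ = 6.661e-05 mg/L = 0.06661 µg/L.

0.0666 µg/L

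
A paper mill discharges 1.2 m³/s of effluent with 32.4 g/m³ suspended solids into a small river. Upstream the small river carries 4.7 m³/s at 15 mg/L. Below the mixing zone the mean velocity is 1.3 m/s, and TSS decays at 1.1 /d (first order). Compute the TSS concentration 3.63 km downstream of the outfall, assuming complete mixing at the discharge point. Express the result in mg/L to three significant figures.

After complete mixing, C₀ = (1.2·32.4 + 4.7·15) / 5.9 = 18.54 mg/L.
Travel time t = 3630 m / 1.3 m/s = 2792 s = 0.03232 d.
C = 18.54·exp(−1.1·0.03232) = 18.54·0.9651 = 17.89 mg/L.

17.9 mg/L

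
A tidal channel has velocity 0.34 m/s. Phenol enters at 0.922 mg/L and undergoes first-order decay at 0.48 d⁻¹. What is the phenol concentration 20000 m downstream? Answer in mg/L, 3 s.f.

Travel time t = 20000 m / 0.34 m/s = 2e+04/0.34 = 5.882e+04 s = 0.6808 d.
First-order decay: C = 0.922·exp(−0.48·0.6808) = 0.922·0.7212 = 0.665 mg/L.

0.665 mg/L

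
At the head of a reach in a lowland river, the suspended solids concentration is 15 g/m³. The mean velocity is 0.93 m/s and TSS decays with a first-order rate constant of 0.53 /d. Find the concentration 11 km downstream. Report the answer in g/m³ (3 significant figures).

14.0 g/m³

Travel time t = 11 km / 0.93 m/s = 1.1e+04/0.93 = 1.183e+04 s = 0.1369 d.
First-order decay: C = 15·exp(−0.53·0.1369) = 15·0.93 = 13.95 g/m³.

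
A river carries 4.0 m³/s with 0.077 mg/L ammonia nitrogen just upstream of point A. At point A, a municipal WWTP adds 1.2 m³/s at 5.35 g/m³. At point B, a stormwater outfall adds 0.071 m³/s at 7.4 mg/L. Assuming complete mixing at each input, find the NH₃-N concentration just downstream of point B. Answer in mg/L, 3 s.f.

1.38 mg/L

After input A: C = (4·0.077 + 1.2·5.35) / 5.2 = 1.294 mg/L.
After input B: C = (5.2·1.294 + 0.071·7.4) / 5.271 = 1.376 mg/L.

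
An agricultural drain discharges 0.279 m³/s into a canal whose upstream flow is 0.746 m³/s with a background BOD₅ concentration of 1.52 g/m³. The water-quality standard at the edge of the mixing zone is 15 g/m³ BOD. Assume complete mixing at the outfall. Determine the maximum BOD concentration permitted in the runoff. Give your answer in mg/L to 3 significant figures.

51.0 mg/L

Mass balance: 15·1.025 = 0.279·Cₑ + 0.746·1.52.
Cₑ = (15.37 − 1.134) / 0.279 = 51.04 mg/L.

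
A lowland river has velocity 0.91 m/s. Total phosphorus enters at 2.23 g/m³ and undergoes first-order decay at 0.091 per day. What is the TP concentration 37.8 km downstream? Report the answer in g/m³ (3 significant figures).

2.13 g/m³

Travel time t = 37.8 km / 0.91 m/s = 3.78e+04/0.91 = 4.154e+04 s = 0.4808 d.
First-order decay: C = 2.23·exp(−0.091·0.4808) = 2.23·0.9572 = 2.135 g/m³.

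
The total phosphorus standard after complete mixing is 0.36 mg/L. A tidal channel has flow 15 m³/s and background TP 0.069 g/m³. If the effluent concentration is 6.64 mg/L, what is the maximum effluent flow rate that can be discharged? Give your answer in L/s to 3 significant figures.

695 L/s

Mass balance at complete mixing: C_std·(Q_w + Q_r) = Q_w·C_e + Q_r·C_b.
Rearranging, Q_w = Q_r·(C_std − C_b)/(C_e − C_std) = 15·(0.36 − 0.069) / (6.64 − 0.36) = 0.6951 m³/s.
= 695.1 L/s.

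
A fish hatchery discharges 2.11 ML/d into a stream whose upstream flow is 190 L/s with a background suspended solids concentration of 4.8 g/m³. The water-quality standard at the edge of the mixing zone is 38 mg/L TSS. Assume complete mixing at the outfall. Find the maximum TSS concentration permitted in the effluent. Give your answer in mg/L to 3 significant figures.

296 mg/L

2.11 ML/d = 0.02442 m³/s.
190 L/s = 0.19 m³/s.
Mass balance: 38·0.2144 = 0.02442·Cₑ + 0.19·4.8.
Cₑ = (8.148 − 0.912) / 0.02442 = 296.3 mg/L.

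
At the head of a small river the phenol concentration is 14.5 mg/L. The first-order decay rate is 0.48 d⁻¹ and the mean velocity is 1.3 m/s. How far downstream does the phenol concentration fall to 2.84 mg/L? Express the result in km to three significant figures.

382 km

From C = C₀·e^(−kt), t = ln(C₀/C)/k = ln(14.5/2.84)/0.48 = 1.63/0.48 = 3.397 d.
Distance = v·t = 1.3 m/s × 2.935e+05 s = 3.815e+05 m = 381.5 km.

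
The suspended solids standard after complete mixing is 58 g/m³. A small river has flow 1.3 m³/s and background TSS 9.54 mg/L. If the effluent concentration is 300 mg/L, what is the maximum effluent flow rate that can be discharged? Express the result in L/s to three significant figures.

Mass balance at complete mixing: C_std·(Q_w + Q_r) = Q_w·C_e + Q_r·C_b.
Rearranging, Q_w = Q_r·(C_std − C_b)/(C_e − C_std) = 1.3·(58 − 9.54) / (300 − 58) = 0.2603 m³/s.
= 260.3 L/s.

260 L/s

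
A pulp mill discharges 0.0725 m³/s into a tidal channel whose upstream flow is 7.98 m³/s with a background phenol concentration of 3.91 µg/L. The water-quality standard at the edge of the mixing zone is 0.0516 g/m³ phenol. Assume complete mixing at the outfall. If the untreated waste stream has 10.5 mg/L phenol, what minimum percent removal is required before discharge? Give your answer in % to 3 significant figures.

49.5 %

3.91 µg/L = 0.00391 mg/L.
Mass balance: 0.0516·8.053 = 0.0725·Cₑ + 7.98·0.00391.
Cₑ = (0.4155 − 0.0312) / 0.0725 = 5.301 mg/L.
Required removal = 1 − 5.301/10.5 = 49.52 %.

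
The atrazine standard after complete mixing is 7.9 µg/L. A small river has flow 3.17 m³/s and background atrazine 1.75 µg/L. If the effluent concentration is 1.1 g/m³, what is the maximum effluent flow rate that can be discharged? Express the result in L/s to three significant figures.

17.9 L/s

1.75 µg/L = 0.00175 mg/L.
7.9 µg/L = 0.0079 mg/L.
Mass balance at complete mixing: C_std·(Q_w + Q_r) = Q_w·C_e + Q_r·C_b.
Rearranging, Q_w = Q_r·(C_std − C_b)/(C_e − C_std) = 3.17·(0.0079 − 0.00175) / (1.1 − 0.0079) = 0.01785 m³/s.
= 17.85 L/s.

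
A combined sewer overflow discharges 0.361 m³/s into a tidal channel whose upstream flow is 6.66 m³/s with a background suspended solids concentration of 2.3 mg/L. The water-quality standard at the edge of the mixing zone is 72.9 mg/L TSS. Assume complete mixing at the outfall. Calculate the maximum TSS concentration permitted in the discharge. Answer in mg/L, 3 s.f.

1380 mg/L

Mass balance: 72.9·7.021 = 0.361·Cₑ + 6.66·2.3.
Cₑ = (511.8 − 15.32) / 0.361 = 1375 mg/L.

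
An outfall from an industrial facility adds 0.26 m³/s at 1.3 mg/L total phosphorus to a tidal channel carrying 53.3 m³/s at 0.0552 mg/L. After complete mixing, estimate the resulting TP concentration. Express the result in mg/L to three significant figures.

0.0612 mg/L

By mass balance at complete mixing, C = (0.26·1.3 + 53.3·0.0552) / (0.26 + 53.3) = 3.28/53.56 = 0.06124 mg/L.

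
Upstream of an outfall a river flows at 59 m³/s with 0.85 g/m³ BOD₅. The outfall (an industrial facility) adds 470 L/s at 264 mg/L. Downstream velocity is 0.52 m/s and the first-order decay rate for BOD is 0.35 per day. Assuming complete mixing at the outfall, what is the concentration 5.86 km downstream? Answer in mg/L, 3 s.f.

470 L/s = 0.47 m³/s.
After complete mixing, C₀ = (0.47·264 + 59·0.85) / 59.47 = 2.93 mg/L.
Travel time t = 5860 m / 0.52 m/s = 1.127e+04 s = 0.1304 d.
C = 2.93·exp(−0.35·0.1304) = 2.93·0.9554 = 2.799 mg/L.

2.80 mg/L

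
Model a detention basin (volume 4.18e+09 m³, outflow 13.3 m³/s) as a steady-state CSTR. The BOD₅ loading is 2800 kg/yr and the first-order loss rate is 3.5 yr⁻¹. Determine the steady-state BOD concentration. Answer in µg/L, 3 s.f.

Outflow Q = 13.3 m³/s × 3.156e+07 s/yr = 4.197e+08 m³/yr.
Steady-state CSTR mass balance: W = Q·C + k·V·C, so C = W/(Q + kV).
Q + kV = 4.197e+08 + 3.5·4.18e+09 = 1.505e+10 m³/yr.
C = 2800/1.505e+10 = 1.861e-07 kg/m³ = 0.0001861 mg/L = 0.1861 µg/L.

0.186 µg/L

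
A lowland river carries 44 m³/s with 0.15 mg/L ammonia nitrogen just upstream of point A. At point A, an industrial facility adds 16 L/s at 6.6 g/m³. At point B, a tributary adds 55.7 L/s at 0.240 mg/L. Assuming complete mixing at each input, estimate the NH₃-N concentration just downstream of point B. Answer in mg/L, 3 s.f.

0.152 mg/L

16 L/s = 0.016 m³/s.
After input A: C = (44·0.15 + 0.016·6.6) / 44.02 = 0.1523 mg/L.
55.7 L/s = 0.0557 m³/s.
After input B: C = (44.02·0.1523 + 0.0557·0.24) / 44.07 = 0.1525 mg/L.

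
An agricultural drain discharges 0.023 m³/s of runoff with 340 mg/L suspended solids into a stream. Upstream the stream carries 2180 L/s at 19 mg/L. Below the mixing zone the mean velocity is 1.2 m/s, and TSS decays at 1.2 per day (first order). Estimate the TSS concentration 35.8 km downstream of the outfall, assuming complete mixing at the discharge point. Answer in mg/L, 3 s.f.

14.8 mg/L

2180 L/s = 2.18 m³/s.
After complete mixing, C₀ = (0.023·340 + 2.18·19) / 2.203 = 22.35 mg/L.
Travel time t = 3.58e+04 m / 1.2 m/s = 2.983e+04 s = 0.3453 d.
C = 22.35·exp(−1.2·0.3453) = 22.35·0.6608 = 14.77 mg/L.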